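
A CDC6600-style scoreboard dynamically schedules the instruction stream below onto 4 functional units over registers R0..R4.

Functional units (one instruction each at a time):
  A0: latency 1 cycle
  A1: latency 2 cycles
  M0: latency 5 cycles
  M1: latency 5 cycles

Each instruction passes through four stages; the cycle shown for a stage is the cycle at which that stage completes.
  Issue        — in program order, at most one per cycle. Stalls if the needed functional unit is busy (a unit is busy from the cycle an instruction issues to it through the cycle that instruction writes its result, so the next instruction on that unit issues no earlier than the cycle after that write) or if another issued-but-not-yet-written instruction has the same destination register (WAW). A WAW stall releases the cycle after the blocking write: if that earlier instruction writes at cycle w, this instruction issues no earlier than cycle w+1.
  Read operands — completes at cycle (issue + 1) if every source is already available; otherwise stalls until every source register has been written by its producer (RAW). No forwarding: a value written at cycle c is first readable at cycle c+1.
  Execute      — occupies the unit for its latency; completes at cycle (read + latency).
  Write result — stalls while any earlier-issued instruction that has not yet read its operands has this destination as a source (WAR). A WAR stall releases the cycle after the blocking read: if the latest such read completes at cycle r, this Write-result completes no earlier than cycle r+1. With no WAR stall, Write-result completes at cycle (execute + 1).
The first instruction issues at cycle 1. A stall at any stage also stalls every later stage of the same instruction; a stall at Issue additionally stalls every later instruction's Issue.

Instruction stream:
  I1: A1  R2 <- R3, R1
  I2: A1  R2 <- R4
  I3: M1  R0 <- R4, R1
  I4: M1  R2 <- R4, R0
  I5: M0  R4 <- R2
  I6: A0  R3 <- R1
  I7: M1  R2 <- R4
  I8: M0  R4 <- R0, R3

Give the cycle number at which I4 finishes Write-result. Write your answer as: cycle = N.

I1 -> (1, 2, 4, 5)
I2 -> (6, 7, 9, 10)  // struct: A1 busy until I1 writes@5
I3 -> (7, 8, 13, 14)
I4 -> (15, 16, 21, 22)  // struct: M1 busy until I3 writes@14
I5 -> (16, 23, 28, 29)  // RAW R2: wait I4 write@22
I6 -> (17, 18, 19, 20)
I7 -> (23, 30, 35, 36)  // struct: M1 busy until I4 writes@22, RAW R4: wait I5 write@29
I8 -> (30, 31, 36, 37)  // struct: M0 busy until I5 writes@29

cycle = 22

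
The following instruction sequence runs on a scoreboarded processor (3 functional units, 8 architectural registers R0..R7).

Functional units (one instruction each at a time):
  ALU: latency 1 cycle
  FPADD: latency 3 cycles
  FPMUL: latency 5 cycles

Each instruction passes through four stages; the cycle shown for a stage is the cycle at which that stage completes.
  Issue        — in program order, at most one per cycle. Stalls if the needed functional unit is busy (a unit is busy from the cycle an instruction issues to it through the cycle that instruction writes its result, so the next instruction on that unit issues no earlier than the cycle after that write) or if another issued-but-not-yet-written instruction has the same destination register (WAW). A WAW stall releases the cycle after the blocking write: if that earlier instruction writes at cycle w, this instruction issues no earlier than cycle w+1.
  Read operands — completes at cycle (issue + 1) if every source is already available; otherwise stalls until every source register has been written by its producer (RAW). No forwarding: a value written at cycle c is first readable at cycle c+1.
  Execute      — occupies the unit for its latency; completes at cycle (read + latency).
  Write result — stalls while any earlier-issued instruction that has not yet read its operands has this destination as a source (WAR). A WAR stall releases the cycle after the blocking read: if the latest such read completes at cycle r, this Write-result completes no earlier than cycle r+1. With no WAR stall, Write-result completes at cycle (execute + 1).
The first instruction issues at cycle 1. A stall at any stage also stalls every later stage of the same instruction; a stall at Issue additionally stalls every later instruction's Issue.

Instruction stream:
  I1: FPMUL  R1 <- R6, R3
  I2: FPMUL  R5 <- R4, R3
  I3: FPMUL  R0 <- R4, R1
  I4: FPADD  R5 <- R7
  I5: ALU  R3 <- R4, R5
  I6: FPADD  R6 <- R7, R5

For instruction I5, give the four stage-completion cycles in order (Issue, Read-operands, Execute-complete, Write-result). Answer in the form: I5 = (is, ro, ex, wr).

t=1  I1 dispatched to FPMUL
t=2  I1 operands ready
t=7  I1 complete
t=8  R1←I1
t=9  I2 dispatched to FPMUL
t=10  I2 operands ready
t=15  I2 complete
t=16  R5←I2
t=17  I3 dispatched to FPMUL
t=18  I3 operands ready | I4 dispatched to FPADD
t=19  I4 operands ready | I5 dispatched to ALU
t=22  I4 complete
t=23  I3 complete | R5←I4
t=24  R0←I3 | I5 operands ready | I6 dispatched to FPADD
t=25  I5 complete | I6 operands ready
t=26  R3←I5
t=28  I6 complete
t=29  R6←I6

I5 = (19, 24, 25, 26)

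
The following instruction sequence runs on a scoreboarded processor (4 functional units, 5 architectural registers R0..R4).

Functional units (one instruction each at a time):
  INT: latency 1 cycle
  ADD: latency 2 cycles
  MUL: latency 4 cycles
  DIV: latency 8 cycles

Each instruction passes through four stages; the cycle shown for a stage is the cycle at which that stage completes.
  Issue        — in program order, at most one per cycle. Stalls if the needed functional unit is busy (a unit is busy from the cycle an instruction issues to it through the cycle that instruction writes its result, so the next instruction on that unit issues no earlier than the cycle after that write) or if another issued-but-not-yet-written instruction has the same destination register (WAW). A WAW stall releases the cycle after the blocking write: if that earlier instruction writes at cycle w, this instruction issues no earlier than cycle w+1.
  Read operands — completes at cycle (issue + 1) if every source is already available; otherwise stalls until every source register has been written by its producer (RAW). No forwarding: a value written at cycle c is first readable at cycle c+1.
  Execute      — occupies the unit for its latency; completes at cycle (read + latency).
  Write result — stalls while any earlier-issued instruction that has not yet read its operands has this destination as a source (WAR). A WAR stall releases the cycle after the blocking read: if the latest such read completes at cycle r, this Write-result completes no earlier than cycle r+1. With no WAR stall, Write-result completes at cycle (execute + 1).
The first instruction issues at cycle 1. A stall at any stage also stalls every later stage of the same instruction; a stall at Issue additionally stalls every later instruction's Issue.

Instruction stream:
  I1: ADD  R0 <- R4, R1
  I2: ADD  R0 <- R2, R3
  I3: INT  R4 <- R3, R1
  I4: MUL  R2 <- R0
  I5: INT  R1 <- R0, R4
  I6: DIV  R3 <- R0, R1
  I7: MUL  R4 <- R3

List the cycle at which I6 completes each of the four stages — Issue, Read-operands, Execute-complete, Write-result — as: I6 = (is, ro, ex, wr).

c1: I1→ADD
c2: I1 RO
c4: I1 EX
c5: I1 WR R0
c6: I2→ADD
c7: I2 RO · I3→INT
c8: I3 RO · I4→MUL
c9: I2 EX · I3 EX
c10: I2 WR R0 · I3 WR R4
c11: I4 RO · I5→INT
c12: I5 RO · I6→DIV
c13: I5 EX
c14: I5 WR R1
c15: I4 EX · I6 RO
c16: I4 WR R2
c17: I7→MUL
c23: I6 EX
c24: I6 WR R3
c25: I7 RO
c29: I7 EX
c30: I7 WR R4

I6 = (12, 15, 23, 24)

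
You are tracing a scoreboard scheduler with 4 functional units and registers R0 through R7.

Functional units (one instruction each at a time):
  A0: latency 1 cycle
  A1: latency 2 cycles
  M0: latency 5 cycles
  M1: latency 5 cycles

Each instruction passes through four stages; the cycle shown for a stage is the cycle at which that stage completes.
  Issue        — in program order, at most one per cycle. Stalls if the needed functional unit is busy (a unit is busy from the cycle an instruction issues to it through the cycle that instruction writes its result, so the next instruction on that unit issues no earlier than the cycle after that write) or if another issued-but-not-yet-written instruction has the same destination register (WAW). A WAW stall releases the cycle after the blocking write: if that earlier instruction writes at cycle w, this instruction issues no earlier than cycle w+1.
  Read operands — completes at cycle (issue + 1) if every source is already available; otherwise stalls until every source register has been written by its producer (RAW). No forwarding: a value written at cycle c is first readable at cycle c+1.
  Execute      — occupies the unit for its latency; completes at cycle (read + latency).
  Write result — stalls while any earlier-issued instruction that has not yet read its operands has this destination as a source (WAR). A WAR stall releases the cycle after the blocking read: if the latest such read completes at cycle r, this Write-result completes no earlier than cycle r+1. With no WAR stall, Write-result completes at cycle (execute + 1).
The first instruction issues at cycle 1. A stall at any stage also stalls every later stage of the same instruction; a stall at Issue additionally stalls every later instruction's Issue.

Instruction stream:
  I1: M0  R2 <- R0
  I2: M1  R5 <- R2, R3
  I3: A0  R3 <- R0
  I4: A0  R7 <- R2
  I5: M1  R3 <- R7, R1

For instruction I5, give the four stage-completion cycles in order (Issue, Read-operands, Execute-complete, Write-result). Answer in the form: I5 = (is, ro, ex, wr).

cycle 1: I1→M0
cycle 2: I1 RO | I2→M1
cycle 3: I3→A0
cycle 4: I3 RO
cycle 5: I3 EX
cycle 7: I1 EX
cycle 8: I1 WR R2
cycle 9: I2 RO
cycle 10: I3 WR R3
cycle 11: I4→A0
cycle 12: I4 RO
cycle 13: I4 EX
cycle 14: I2 EX | I4 WR R7
cycle 15: I2 WR R5
cycle 16: I5→M1
cycle 17: I5 RO
cycle 22: I5 EX
cycle 23: I5 WR R3

I5 = (16, 17, 22, 23)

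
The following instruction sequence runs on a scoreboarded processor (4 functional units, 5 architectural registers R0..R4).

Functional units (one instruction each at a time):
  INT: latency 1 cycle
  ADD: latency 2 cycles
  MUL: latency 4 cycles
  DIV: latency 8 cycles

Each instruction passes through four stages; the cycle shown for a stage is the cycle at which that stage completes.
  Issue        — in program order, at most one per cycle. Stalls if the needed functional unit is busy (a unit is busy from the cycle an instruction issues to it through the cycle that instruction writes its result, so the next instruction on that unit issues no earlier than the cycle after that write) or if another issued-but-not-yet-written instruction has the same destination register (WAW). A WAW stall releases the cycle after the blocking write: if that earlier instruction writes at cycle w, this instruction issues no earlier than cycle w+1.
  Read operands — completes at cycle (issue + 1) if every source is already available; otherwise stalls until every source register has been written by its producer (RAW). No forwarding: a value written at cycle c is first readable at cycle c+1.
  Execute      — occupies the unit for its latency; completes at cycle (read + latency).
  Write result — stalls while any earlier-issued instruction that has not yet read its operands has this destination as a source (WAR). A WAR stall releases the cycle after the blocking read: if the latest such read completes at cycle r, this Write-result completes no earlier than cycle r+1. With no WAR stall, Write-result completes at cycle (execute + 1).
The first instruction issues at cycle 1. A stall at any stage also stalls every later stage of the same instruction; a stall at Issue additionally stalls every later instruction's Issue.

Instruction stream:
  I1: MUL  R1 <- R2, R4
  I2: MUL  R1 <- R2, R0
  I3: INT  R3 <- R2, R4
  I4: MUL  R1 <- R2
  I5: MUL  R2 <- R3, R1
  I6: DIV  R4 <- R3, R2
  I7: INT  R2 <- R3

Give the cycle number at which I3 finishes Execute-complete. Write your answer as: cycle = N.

cycle = 11

I1 -> (1, 2, 6, 7)
I2 -> (8, 9, 13, 14)  // struct: MUL busy until I1 writes@7
I3 -> (9, 10, 11, 12)
I4 -> (15, 16, 20, 21)  // struct: MUL busy until I2 writes@14
I5 -> (22, 23, 27, 28)  // struct: MUL busy until I4 writes@21
I6 -> (23, 29, 37, 38)  // RAW R2: wait I5 write@28
I7 -> (29, 30, 31, 32)  // WAW R2: wait I5 write@28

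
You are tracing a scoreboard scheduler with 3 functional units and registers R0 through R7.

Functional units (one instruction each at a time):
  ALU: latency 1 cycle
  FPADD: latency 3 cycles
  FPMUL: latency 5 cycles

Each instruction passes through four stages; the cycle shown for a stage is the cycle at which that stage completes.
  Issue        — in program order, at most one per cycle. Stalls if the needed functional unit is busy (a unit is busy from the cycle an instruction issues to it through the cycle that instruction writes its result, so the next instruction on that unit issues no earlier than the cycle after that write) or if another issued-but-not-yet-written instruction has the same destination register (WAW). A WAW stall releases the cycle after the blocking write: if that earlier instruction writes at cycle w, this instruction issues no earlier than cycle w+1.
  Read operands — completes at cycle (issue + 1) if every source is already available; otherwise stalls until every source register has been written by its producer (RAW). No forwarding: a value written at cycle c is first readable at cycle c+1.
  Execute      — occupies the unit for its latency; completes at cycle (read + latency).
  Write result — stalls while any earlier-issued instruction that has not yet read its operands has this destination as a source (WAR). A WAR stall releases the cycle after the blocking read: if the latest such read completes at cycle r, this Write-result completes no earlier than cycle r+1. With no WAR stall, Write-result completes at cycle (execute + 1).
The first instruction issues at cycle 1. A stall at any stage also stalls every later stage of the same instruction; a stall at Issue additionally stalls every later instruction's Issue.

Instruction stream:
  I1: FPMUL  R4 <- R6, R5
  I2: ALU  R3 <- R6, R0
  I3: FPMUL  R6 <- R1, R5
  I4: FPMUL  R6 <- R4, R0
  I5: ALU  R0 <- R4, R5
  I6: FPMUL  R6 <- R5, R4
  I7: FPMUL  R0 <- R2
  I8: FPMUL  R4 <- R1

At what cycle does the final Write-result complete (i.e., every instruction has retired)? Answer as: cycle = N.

I1 -> (1, 2, 7, 8)
I2 -> (2, 3, 4, 5)
I3 -> (9, 10, 15, 16)  // struct: FPMUL busy until I1 writes@8
I4 -> (17, 18, 23, 24)  // struct: FPMUL busy until I3 writes@16
I5 -> (18, 19, 20, 21)
I6 -> (25, 26, 31, 32)  // struct: FPMUL busy until I4 writes@24
I7 -> (33, 34, 39, 40)  // struct: FPMUL busy until I6 writes@32
I8 -> (41, 42, 47, 48)  // struct: FPMUL busy until I7 writes@40

cycle = 48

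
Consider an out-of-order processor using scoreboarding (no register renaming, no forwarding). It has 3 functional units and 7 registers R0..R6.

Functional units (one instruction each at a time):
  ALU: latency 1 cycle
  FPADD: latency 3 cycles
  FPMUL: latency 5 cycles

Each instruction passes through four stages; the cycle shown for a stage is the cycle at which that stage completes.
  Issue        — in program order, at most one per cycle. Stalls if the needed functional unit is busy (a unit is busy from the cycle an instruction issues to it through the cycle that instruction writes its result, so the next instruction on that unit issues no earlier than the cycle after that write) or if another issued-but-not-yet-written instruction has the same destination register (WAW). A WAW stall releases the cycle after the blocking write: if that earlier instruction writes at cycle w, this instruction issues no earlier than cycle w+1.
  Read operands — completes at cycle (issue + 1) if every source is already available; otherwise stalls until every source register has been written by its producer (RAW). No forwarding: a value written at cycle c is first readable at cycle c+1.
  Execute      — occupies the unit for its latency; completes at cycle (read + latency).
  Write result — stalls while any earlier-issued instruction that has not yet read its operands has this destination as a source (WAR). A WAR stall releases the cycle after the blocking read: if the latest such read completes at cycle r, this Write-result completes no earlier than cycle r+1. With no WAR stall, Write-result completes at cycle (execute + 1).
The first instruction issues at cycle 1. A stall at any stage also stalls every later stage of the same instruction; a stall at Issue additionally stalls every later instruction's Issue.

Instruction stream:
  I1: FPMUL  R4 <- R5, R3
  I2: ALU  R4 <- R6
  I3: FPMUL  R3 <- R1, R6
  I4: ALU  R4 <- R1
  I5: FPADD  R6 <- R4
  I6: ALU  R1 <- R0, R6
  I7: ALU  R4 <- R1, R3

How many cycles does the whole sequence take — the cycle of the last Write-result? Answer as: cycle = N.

cycle = 28

cycle 1: I1 dispatched to FPMUL
cycle 2: I1 operands ready
cycle 7: I1 complete
cycle 8: R4←I1
cycle 9: I2 dispatched to ALU
cycle 10: I2 operands ready | I3 dispatched to FPMUL
cycle 11: I2 complete | I3 operands ready
cycle 12: R4←I2
cycle 13: I4 dispatched to ALU
cycle 14: I4 operands ready | I5 dispatched to FPADD
cycle 15: I4 complete
cycle 16: I3 complete | R4←I4
cycle 17: R3←I3 | I5 operands ready | I6 dispatched to ALU
cycle 20: I5 complete
cycle 21: R6←I5
cycle 22: I6 operands ready
cycle 23: I6 complete
cycle 24: R1←I6
cycle 25: I7 dispatched to ALU
cycle 26: I7 operands ready
cycle 27: I7 complete
cycle 28: R4←I7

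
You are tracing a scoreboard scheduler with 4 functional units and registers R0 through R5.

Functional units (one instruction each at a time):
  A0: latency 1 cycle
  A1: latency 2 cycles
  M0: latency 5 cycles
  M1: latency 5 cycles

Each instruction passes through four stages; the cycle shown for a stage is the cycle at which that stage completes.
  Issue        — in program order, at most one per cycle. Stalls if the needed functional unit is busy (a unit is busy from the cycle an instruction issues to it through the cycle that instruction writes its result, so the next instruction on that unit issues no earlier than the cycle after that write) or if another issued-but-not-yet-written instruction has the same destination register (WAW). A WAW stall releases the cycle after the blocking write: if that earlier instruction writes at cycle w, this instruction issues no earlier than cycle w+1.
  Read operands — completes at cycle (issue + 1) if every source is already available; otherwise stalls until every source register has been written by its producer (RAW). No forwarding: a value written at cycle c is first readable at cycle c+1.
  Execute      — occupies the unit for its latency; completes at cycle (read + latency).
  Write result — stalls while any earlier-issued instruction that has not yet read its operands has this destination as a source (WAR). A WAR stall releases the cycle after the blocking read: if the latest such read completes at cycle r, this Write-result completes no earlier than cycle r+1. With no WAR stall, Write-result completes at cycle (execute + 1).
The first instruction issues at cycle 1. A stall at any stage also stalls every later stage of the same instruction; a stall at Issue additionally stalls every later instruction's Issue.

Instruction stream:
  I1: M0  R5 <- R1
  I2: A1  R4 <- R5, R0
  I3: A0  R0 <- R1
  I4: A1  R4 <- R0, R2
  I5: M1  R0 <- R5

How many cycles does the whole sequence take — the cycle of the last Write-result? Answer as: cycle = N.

cycle 1: I1→M0
cycle 2: I1 RO, I2→A1
cycle 3: I3→A0
cycle 4: I3 RO
cycle 5: I3 EX
cycle 7: I1 EX
cycle 8: I1 WR R5
cycle 9: I2 RO
cycle 10: I3 WR R0
cycle 11: I2 EX
cycle 12: I2 WR R4
cycle 13: I4→A1
cycle 14: I4 RO, I5→M1
cycle 15: I5 RO
cycle 16: I4 EX
cycle 17: I4 WR R4
cycle 20: I5 EX
cycle 21: I5 WR R0

cycle = 21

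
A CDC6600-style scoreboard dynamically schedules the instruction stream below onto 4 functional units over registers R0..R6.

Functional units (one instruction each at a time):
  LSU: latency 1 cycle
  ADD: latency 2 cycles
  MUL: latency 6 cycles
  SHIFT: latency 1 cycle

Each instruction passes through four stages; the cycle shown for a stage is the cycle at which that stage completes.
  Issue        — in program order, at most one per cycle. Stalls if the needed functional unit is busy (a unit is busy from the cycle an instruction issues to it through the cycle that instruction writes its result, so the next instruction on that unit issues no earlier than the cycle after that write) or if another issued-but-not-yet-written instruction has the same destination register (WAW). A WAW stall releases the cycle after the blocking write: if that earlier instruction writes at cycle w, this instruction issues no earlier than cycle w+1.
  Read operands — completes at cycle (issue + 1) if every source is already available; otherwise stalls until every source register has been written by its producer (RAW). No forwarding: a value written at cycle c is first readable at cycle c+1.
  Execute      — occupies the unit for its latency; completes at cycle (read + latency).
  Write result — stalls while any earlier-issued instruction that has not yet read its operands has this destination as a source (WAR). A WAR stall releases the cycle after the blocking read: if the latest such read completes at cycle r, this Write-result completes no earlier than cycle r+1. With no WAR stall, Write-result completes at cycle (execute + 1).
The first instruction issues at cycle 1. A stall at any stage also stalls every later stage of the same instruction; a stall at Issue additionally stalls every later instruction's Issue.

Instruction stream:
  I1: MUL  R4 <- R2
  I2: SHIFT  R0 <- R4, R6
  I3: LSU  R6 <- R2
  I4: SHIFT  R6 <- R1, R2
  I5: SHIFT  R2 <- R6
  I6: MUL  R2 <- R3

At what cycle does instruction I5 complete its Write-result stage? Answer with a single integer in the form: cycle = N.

cycle 1: issue I1 (MUL)
cycle 2: I1 read-ops · issue I2 (SHIFT)
cycle 3: issue I3 (LSU)
cycle 4: I3 read-ops
cycle 5: I3 finished on LSU
cycle 8: I1 finished on MUL
cycle 9: I1→R4
cycle 10: I2 read-ops
cycle 11: I2 finished on SHIFT · I3→R6
cycle 12: I2→R0
cycle 13: issue I4 (SHIFT)
cycle 14: I4 read-ops
cycle 15: I4 finished on SHIFT
cycle 16: I4→R6
cycle 17: issue I5 (SHIFT)
cycle 18: I5 read-ops
cycle 19: I5 finished on SHIFT
cycle 20: I5→R2
cycle 21: issue I6 (MUL)
cycle 22: I6 read-ops
cycle 28: I6 finished on MUL
cycle 29: I6→R2

cycle = 20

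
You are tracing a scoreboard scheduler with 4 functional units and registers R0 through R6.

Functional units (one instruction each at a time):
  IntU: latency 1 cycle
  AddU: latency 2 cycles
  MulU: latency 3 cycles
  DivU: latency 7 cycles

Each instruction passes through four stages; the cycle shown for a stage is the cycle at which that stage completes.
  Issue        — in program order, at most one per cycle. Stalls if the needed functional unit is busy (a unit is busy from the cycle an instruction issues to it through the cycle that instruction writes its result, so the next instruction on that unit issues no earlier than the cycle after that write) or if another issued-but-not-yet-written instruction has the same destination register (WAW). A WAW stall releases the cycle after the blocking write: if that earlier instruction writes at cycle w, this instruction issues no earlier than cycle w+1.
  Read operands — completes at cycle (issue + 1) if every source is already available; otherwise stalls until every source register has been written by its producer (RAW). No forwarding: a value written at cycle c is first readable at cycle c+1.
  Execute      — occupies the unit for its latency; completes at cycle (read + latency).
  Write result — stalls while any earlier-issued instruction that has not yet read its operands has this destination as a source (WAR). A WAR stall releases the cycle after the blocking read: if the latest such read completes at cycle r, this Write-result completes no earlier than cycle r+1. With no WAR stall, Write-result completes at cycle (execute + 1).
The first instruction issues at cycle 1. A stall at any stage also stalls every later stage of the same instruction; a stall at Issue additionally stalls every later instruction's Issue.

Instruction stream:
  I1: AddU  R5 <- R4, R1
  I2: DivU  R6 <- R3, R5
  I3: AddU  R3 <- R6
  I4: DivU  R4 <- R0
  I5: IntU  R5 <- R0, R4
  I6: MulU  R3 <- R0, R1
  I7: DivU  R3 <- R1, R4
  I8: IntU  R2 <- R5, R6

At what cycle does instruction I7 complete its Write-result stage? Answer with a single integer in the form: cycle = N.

cycle = 34

  I1 | 1 | 2 | 4 | 5
  I2 | 2 | 6 | 13 | 14   RAW R5: wait I1 write@5
  I3 | 6 | 15 | 17 | 18   struct: AddU busy until I1 writes@5 · RAW R6: wait I2 write@14
  I4 | 15 | 16 | 23 | 24   struct: DivU busy until I2 writes@14
  I5 | 16 | 25 | 26 | 27   RAW R4: wait I4 write@24
  I6 | 19 | 20 | 23 | 24   WAW R3: wait I3 write@18
  I7 | 25 | 26 | 33 | 34   WAW R3: wait I6 write@24
  I8 | 28 | 29 | 30 | 31   struct: IntU busy until I5 writes@27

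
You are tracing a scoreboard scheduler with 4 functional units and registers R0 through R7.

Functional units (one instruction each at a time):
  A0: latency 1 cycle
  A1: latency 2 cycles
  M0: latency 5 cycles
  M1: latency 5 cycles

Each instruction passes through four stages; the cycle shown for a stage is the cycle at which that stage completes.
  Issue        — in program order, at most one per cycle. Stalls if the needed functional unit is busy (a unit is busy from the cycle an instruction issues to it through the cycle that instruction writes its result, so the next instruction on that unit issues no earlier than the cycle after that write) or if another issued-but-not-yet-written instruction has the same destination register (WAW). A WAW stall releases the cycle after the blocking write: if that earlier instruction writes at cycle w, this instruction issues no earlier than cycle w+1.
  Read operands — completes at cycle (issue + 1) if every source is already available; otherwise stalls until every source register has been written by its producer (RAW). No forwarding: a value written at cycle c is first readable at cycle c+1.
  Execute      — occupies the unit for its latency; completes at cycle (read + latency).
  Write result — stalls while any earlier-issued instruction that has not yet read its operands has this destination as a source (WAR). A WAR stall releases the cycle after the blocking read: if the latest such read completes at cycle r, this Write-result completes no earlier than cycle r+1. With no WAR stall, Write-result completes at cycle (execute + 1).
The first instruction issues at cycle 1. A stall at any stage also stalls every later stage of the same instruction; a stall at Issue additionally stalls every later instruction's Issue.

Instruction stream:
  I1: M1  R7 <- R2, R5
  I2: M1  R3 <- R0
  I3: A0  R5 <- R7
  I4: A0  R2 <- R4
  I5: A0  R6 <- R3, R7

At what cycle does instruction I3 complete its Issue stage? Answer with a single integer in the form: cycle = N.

t=1  issue I1 (M1)
t=2  I1 read-ops
t=7  I1 finished on M1
t=8  I1→R7
t=9  issue I2 (M1)
t=10  I2 read-ops · issue I3 (A0)
t=11  I3 read-ops
t=12  I3 finished on A0
t=13  I3→R5
t=14  issue I4 (A0)
t=15  I2 finished on M1 · I4 read-ops
t=16  I2→R3 · I4 finished on A0
t=17  I4→R2
t=18  issue I5 (A0)
t=19  I5 read-ops
t=20  I5 finished on A0
t=21  I5→R6

cycle = 10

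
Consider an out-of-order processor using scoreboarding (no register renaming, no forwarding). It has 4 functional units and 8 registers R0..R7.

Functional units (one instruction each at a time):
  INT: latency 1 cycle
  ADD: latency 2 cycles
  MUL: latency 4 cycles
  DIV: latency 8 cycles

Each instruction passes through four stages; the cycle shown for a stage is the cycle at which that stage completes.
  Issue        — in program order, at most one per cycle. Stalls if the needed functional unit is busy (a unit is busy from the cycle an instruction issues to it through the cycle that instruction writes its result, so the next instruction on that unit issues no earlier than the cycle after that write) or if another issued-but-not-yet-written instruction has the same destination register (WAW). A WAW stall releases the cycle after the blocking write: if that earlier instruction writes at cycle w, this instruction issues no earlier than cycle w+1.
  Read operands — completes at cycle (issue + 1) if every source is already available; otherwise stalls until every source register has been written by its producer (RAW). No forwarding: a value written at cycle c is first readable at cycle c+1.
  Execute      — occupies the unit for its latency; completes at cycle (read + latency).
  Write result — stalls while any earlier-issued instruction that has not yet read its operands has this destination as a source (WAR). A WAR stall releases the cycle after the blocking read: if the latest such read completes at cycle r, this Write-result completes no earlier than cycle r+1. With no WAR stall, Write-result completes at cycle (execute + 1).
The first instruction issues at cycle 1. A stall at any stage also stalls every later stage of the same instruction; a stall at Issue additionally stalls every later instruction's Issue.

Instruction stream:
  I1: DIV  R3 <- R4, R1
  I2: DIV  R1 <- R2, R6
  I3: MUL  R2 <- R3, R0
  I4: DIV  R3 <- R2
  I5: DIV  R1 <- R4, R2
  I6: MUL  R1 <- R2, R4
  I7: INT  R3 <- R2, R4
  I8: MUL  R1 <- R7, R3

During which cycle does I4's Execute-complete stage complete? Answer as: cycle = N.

cycle = 32

I1  is:1  ro:2  ex:10  wr:11
I2  is:12  ro:13  ex:21  wr:22  — struct: DIV busy until I1 writes@11
I3  is:13  ro:14  ex:18  wr:19
I4  is:23  ro:24  ex:32  wr:33  — struct: DIV busy until I2 writes@22
I5  is:34  ro:35  ex:43  wr:44  — struct: DIV busy until I4 writes@33
I6  is:45  ro:46  ex:50  wr:51  — WAW R1: wait I5 write@44
I7  is:46  ro:47  ex:48  wr:49
I8  is:52  ro:53  ex:57  wr:58  — struct: MUL busy until I6 writes@51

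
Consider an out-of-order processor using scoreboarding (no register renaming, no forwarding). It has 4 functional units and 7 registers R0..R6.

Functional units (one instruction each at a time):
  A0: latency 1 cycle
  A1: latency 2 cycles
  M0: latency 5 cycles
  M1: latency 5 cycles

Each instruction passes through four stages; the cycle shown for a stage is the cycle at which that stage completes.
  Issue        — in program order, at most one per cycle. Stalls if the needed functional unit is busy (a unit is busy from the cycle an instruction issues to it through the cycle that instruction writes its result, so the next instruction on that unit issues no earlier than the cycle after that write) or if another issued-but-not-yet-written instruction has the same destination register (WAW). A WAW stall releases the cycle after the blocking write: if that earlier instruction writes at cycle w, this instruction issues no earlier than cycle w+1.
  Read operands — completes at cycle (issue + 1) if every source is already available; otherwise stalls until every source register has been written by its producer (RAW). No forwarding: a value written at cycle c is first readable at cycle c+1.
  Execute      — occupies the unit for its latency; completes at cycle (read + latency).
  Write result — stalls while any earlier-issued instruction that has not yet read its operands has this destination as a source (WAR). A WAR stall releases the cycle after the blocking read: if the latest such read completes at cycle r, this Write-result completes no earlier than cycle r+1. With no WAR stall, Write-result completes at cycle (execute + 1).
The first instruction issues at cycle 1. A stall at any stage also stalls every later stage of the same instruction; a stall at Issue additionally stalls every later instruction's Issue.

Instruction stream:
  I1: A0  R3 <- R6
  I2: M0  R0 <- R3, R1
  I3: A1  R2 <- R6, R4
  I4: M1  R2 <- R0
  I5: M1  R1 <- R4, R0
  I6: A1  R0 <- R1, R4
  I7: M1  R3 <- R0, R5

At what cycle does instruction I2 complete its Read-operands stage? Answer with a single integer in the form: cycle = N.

cycle = 5

1) issue 1, read 2, done 3, write 4
2) issue 2, read 5, done 10, write 11  <RAW R3: wait I1 write@4>
3) issue 3, read 4, done 6, write 7
4) issue 8, read 12, done 17, write 18  <WAW R2: wait I3 write@7 / RAW R0: wait I2 write@11>
5) issue 19, read 20, done 25, write 26  <struct: M1 busy until I4 writes@18>
6) issue 20, read 27, done 29, write 30  <RAW R1: wait I5 write@26>
7) issue 27, read 31, done 36, write 37  <struct: M1 busy until I5 writes@26 / RAW R0: wait I6 write@30>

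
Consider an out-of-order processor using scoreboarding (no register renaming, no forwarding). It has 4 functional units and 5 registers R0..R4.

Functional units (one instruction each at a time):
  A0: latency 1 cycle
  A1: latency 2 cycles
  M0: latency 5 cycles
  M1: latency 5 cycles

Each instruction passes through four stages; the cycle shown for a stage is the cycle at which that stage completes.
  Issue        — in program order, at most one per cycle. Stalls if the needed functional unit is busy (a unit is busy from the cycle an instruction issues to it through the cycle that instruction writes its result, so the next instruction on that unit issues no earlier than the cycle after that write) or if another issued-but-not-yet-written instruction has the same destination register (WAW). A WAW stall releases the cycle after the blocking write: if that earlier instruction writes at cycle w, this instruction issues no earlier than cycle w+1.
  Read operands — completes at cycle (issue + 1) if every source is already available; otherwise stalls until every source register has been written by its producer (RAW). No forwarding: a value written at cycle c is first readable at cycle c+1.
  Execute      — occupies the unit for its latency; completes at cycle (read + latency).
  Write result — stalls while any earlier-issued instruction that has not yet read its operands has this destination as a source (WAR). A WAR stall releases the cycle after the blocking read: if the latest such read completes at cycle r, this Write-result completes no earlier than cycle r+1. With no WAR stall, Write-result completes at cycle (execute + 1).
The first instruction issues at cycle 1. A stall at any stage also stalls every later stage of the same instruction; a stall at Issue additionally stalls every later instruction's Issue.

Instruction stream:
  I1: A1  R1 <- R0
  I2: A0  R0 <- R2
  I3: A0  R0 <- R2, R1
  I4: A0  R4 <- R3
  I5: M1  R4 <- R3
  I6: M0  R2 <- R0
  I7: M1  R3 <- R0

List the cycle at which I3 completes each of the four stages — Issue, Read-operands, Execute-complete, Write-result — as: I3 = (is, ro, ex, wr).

  I1 | 1 | 2 | 4 | 5
  I2 | 2 | 3 | 4 | 5
  I3 | 6 | 7 | 8 | 9   struct: A0 busy until I2 writes@5
  I4 | 10 | 11 | 12 | 13   struct: A0 busy until I3 writes@9
  I5 | 14 | 15 | 20 | 21   WAW R4: wait I4 write@13
  I6 | 15 | 16 | 21 | 22
  I7 | 22 | 23 | 28 | 29   struct: M1 busy until I5 writes@21

I3 = (6, 7, 8, 9)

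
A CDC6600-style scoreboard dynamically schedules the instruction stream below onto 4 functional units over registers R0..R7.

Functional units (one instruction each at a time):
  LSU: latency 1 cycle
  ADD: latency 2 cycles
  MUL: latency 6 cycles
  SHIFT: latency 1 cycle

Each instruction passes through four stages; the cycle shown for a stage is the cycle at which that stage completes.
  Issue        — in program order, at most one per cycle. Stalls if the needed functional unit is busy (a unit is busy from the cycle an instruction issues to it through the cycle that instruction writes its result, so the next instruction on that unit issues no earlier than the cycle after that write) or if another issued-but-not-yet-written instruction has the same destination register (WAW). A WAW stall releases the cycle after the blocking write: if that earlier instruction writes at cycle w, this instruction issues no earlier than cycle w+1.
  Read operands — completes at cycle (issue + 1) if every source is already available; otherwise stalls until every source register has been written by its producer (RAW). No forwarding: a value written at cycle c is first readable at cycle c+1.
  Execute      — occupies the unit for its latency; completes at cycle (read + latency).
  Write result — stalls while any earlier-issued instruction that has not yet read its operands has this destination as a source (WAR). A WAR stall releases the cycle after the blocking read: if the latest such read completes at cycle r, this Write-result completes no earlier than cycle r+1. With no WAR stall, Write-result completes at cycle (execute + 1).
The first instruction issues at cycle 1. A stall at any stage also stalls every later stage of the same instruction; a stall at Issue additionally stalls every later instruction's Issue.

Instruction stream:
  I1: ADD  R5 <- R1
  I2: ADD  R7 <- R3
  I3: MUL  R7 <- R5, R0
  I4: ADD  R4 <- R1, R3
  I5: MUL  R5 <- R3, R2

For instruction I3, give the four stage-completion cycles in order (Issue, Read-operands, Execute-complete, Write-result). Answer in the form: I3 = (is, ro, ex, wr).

I3 = (11, 12, 18, 19)

cycle 1: I1 dispatched to ADD
cycle 2: I1 operands ready
cycle 4: I1 complete
cycle 5: R5←I1
cycle 6: I2 dispatched to ADD
cycle 7: I2 operands ready
cycle 9: I2 complete
cycle 10: R7←I2
cycle 11: I3 dispatched to MUL
cycle 12: I3 operands ready, I4 dispatched to ADD
cycle 13: I4 operands ready
cycle 15: I4 complete
cycle 16: R4←I4
cycle 18: I3 complete
cycle 19: R7←I3
cycle 20: I5 dispatched to MUL
cycle 21: I5 operands ready
cycle 27: I5 complete
cycle 28: R5←I5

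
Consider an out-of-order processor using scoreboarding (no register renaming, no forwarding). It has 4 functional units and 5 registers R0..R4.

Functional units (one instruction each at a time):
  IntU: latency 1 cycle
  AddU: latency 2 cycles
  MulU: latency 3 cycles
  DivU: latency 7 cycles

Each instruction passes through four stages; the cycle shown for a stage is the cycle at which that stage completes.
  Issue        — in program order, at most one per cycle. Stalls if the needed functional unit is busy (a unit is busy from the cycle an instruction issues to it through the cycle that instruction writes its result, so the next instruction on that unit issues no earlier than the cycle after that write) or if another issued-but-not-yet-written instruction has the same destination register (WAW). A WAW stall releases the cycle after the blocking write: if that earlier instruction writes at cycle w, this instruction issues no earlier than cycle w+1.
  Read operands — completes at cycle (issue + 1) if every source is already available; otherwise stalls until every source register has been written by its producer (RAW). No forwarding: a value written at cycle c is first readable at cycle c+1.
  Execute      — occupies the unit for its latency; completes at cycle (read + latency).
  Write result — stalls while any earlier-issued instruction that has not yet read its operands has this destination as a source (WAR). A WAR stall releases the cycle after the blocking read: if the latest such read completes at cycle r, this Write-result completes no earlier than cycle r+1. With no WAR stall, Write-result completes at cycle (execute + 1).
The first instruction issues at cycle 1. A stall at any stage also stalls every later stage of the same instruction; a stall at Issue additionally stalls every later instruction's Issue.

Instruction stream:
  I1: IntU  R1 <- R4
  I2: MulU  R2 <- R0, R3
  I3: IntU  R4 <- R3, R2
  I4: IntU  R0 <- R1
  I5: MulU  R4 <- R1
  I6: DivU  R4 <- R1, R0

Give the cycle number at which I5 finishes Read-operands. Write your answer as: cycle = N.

c1: I1 issues→IntU
c2: I1 reads | I2 issues→MulU
c3: I1 exec-done | I2 reads
c4: I1 writes R1
c5: I3 issues→IntU
c6: I2 exec-done
c7: I2 writes R2
c8: I3 reads
c9: I3 exec-done
c10: I3 writes R4
c11: I4 issues→IntU
c12: I4 reads | I5 issues→MulU
c13: I4 exec-done | I5 reads
c14: I4 writes R0
c16: I5 exec-done
c17: I5 writes R4
c18: I6 issues→DivU
c19: I6 reads
c26: I6 exec-done
c27: I6 writes R4

cycle = 13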